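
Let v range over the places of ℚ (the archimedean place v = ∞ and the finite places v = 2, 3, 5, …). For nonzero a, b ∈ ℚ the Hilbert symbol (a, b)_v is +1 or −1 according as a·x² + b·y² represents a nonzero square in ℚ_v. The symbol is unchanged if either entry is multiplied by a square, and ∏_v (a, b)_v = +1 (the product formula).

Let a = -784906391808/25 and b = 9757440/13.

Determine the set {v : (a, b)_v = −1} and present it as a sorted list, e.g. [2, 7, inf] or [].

(a, b) ≡ (-33, 455) mod (ℚ^×)²; places V = {2, 3, 5, 7, 11, 13, 17, ∞}.
(a,b)_13: α=0, u≡6; β=-1, v≡4 (mod 13); (6|13)=-1, (4|13)=+1; sign (−1)^0·-1^-1·+1^0 = -1.
(a,b)_5: α=-2, u≡2; β=1, v≡1 (mod 5); (2|5)=-1, (1|5)=+1; sign (−1)^0·-1^1·+1^-2 = -1.
(a,b)_7: α=2, u≡1; β=1, v≡4 (mod 7); (1|7)=+1, (4|7)=+1; sign (−1)^0·+1^1·+1^2 = +1.
(a,b)_17: α=2, u≡13; β=0, v≡4 (mod 17); (13|17)=+1, (4|17)=+1; sign (−1)^0·+1^0·+1^2 = +1.
(a,b)_3: α=9, u≡1; β=2, v≡2 (mod 3); (1|3)=+1, (2|3)=-1; sign (−1)^0·+1^2·-1^9 = -1.
(a,b)_∞: sgn(-33)=−, sgn(455)=+, so +1.
(a,b)_11: α=1, u≡6; β=2, v≡5 (mod 11); (6|11)=-1, (5|11)=+1; sign (−1)^0·-1^2·+1^1 = +1.
(a,b)_2: α=8, β=8; u≡7, v≡7 (mod 8); ε(u)ε(v)=1·1, αω(v)=8·0, βω(u)=8·0; sum ≡ 1  ⇒  -1.
Ram(-33, 455) = {2, 3, 5, 13}; no ℚ_2-point on the conic.

[2, 3, 5, 13]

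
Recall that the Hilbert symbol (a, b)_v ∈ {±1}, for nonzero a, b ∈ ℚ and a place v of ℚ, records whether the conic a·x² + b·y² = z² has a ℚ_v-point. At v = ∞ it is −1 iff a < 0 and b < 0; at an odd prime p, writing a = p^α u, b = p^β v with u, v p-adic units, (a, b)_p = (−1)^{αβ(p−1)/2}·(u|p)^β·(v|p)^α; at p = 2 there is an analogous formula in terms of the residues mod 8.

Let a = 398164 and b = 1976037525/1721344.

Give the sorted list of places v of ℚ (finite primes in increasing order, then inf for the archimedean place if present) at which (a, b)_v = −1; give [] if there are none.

(a, b) ≡ (589, 975821) mod (ℚ^×)²; places V = {2, 3, 5, 7, 11, 13, 19, 23, 29, 31, 41, ∞}.
(a,b)_41: α=0, u≡13; β=-2, v≡33 (mod 41); (13|41)=-1, (33|41)=+1; sign (−1)^0·-1^-2·+1^0 = +1.
(a,b)_11: α=0, u≡8; β=1, v≡2 (mod 11); (8|11)=-1, (2|11)=-1; sign (−1)^0·-1^1·-1^0 = -1.
(a,b)_5: α=0, u≡4; β=2, v≡4 (mod 5); (4|5)=+1, (4|5)=+1; sign (−1)^0·+1^2·+1^0 = +1.
(a,b)_19: α=1, u≡18; β=1, v≡3 (mod 19); (18|19)=-1, (3|19)=-1; sign (−1)^1·-1^1·-1^1 = -1.
(a,b)_∞: sgn(589)=+, sgn(975821)=+, so +1.
(a,b)_23: α=0, u≡11; β=1, v≡15 (mod 23); (11|23)=-1, (15|23)=-1; sign (−1)^0·-1^1·-1^0 = -1.
(a,b)_13: α=2, u≡3; β=0, v≡7 (mod 13); (3|13)=+1, (7|13)=-1; sign (−1)^0·+1^0·-1^2 = +1.
(a,b)_2: α=2, β=-10; u≡5, v≡5 (mod 8); ε(u)ε(v)=0·0, αω(v)=2·1, βω(u)=-10·1; sum ≡ 0  ⇒  +1.
(a,b)_7: α=0, u≡4; β=1, v≡5 (mod 7); (4|7)=+1, (5|7)=-1; sign (−1)^0·+1^1·-1^0 = +1.
(a,b)_29: α=0, u≡23; β=1, v≡5 (mod 29); (23|29)=+1, (5|29)=+1; sign (−1)^0·+1^1·+1^0 = +1.
(a,b)_31: α=1, u≡10; β=0, v≡22 (mod 31); (10|31)=+1, (22|31)=-1; sign (−1)^0·+1^0·-1^1 = -1.
(a,b)_3: α=0, u≡1; β=4, v≡2 (mod 3); (1|3)=+1, (2|3)=-1; sign (−1)^0·+1^4·-1^0 = +1.
(589, 975821 / ℚ) ramifies at {11, 19, 23, 31}: a division algebra.

[11, 19, 23, 31]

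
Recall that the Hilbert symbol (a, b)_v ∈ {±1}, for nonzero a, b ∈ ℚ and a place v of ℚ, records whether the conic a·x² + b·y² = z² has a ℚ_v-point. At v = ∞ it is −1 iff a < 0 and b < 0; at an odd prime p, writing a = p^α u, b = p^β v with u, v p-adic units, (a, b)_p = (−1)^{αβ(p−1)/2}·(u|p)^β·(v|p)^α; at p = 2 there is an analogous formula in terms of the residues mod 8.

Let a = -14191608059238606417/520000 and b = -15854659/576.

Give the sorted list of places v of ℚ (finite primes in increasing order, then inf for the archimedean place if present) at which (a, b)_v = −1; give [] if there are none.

[13, 41, 43, inf]

(a, b) ≡ (-9061, -29971) mod (ℚ^×)²; places V = {2, 3, 5, 13, 17, 23, 41, 43, ∞}.
(a,b)_41: α=3, u≡40; β=1, v≡27 (mod 41); (40|41)=+1, (27|41)=-1; sign (−1)^0·+1^1·-1^3 = -1.
(a,b)_3: α=4, u≡2; β=-2, v≡2 (mod 3); (2|3)=-1, (2|3)=-1; sign (−1)^0·-1^-2·-1^4 = +1.
(a,b)_∞: sgn(-9061)=−, sgn(-29971)=−, so -1.
(a,b)_5: α=-4, u≡4; β=0, v≡1 (mod 5); (4|5)=+1, (1|5)=+1; sign (−1)^0·+1^0·+1^-4 = +1.
(a,b)_23: α=4, u≡2; β=2, v≡21 (mod 23); (2|23)=+1, (21|23)=-1; sign (−1)^0·+1^2·-1^4 = +1.
(a,b)_13: α=-1, u≡5; β=0, v≡6 (mod 13); (5|13)=-1, (6|13)=-1; sign (−1)^0·-1^0·-1^-1 = -1.
(a,b)_17: α=3, u≡3; β=1, v≡12 (mod 17); (3|17)=-1, (12|17)=-1; sign (−1)^0·-1^1·-1^3 = +1.
(a,b)_2: α=-6, β=-6; u≡3, v≡5 (mod 8); ε(u)ε(v)=1·0, αω(v)=-6·1, βω(u)=-6·1; sum ≡ 0  ⇒  +1.
(a,b)_43: α=2, u≡30; β=1, v≡26 (mod 43); (30|43)=-1, (26|43)=-1; sign (−1)^0·-1^1·-1^2 = -1.
(-9061, -29971 / ℚ) ramifies at {13, 41, 43, ∞}: a division algebra.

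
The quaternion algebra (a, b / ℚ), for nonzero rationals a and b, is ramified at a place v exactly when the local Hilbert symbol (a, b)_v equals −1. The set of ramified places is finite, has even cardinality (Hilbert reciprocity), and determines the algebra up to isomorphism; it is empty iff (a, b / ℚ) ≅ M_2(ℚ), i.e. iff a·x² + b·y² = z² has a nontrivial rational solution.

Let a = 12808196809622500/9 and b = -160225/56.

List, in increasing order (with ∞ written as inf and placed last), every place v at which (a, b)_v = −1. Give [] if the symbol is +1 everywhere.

(a, b) ≡ (124729, -89726) mod (ℚ^×)²; places V = {2, 3, 5, 7, 11, 13, 17, 23, 29, ∞}.
(a,b)_2: α=2, β=-3; u≡1, v≡1 (mod 8); ε(u)ε(v)=0·0, αω(v)=2·0, βω(u)=-3·0; sum ≡ 0  ⇒  +1.
(a,b)_29: α=3, u≡1; β=1, v≡22 (mod 29); (1|29)=+1, (22|29)=+1; sign (−1)^0·+1^1·+1^3 = +1.
(a,b)_23: α=1, u≡1; β=0, v≡20 (mod 23); (1|23)=+1, (20|23)=-1; sign (−1)^0·+1^0·-1^1 = -1.
(a,b)_11: α=1, u≡4; β=0, v≡1 (mod 11); (4|11)=+1, (1|11)=+1; sign (−1)^0·+1^0·+1^1 = +1.
(a,b)_3: α=-2, u≡1; β=0, v≡1 (mod 3); (1|3)=+1, (1|3)=+1; sign (−1)^0·+1^0·+1^-2 = +1.
(a,b)_7: α=0, u≡3; β=-1, v≡5 (mod 7); (3|7)=-1, (5|7)=-1; sign (−1)^0·-1^-1·-1^0 = -1.
(a,b)_5: α=4, u≡4; β=2, v≡1 (mod 5); (4|5)=+1, (1|5)=+1; sign (−1)^0·+1^2·+1^4 = +1.
(a,b)_13: α=2, u≡6; β=1, v≡3 (mod 13); (6|13)=-1, (3|13)=+1; sign (−1)^0·-1^1·+1^2 = -1.
(a,b)_17: α=3, u≡10; β=1, v≡2 (mod 17); (10|17)=-1, (2|17)=+1; sign (−1)^0·-1^1·+1^3 = -1.
(a,b)_∞: sgn(124729)=+, sgn(-89726)=−, so +1.
|Ram(124729, -89726)| = 4, even; anisotropic at {7, 13, 17, 23}.

[7, 13, 17, 23]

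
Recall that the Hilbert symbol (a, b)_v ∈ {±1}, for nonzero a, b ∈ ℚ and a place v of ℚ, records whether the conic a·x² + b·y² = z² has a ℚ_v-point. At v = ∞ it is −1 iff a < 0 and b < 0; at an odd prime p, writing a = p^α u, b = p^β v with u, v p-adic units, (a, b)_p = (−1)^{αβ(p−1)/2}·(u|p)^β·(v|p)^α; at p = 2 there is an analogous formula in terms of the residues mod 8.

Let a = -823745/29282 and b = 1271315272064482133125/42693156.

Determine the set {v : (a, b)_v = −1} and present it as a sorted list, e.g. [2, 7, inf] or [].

[2, 5, 13, 19]

(a, b) ≡ (-1647490, 13) mod (ℚ^×)²; places V = {2, 3, 5, 7, 11, 13, 19, 23, 29, ∞}.
(a,b)_23: α=1, u≡14; β=2, v≡6 (mod 23); (14|23)=-1, (6|23)=+1; sign (−1)^0·-1^2·+1^1 = +1.
(a,b)_3: α=0, u≡2; β=-6, v≡1 (mod 3); (2|3)=-1, (1|3)=+1; sign (−1)^0·-1^-6·+1^0 = +1.
(a,b)_29: α=1, u≡9; β=2, v≡20 (mod 29); (9|29)=+1, (20|29)=+1; sign (−1)^0·+1^2·+1^1 = +1.
(a,b)_∞: sgn(-1647490)=−, sgn(13)=+, so +1.
(a,b)_5: α=1, u≡3; β=4, v≡3 (mod 5); (3|5)=-1, (3|5)=-1; sign (−1)^0·-1^4·-1^1 = -1.
(a,b)_11: α=-4, u≡6; β=-4, v≡10 (mod 11); (6|11)=-1, (10|11)=-1; sign (−1)^0·-1^-4·-1^-4 = +1.
(a,b)_2: α=-1, β=-2; u≡7, v≡5 (mod 8); ε(u)ε(v)=1·0, αω(v)=-1·1, βω(u)=-2·0; sum ≡ 1  ⇒  -1.
(a,b)_19: α=1, u≡1; β=2, v≡2 (mod 19); (1|19)=+1, (2|19)=-1; sign (−1)^0·+1^2·-1^1 = -1.
(a,b)_13: α=1, u≡6; β=3, v≡1 (mod 13); (6|13)=-1, (1|13)=+1; sign (−1)^0·-1^3·+1^1 = -1.
(a,b)_7: α=0, u≡1; β=8, v≡5 (mod 7); (1|7)=+1, (5|7)=-1; sign (−1)^0·+1^8·-1^0 = +1.
Ram(-1647490, 13) = {2, 5, 13, 19}; no ℚ_2-point on the conic.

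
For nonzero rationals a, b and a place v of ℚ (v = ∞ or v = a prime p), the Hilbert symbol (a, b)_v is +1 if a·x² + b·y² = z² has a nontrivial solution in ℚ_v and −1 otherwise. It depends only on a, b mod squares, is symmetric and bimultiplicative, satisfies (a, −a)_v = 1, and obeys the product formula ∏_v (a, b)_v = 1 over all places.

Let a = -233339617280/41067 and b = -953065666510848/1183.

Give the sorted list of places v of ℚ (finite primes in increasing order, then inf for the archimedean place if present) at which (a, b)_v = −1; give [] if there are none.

[2, 7, 11, inf]

Mod squares: a ≡ -2310, b ≡ -14. Check v ∈ {∞, 2, 3, 5, 7, 11, 13, 17, 19}.
v=13: a=13^-2·(≡4), b=13^-2·(≡12) mod 13; (4|13)=+1, (12|13)=+1; (−1)^{-2·-2·6}·(+1)^-2·(+1)^-2 = +1.
v=5: a=5^1·(≡2), b=5^0·(≡4) mod 5; (2|5)=-1, (4|5)=+1; (−1)^{1·0·2}·(-1)^0·(+1)^1 = +1.
v=2: v_2(a)=21, v_2(b)=23; units ≡ 5, 1 (mod 8); ε·ε+αω+βω = 0·0+21·0+23·1 ≡ 1  ⇒  (a,b)_2 = -1.
v=∞: -2310 < 0 and -14 < 0  ⇒  (a,b)_∞ = -1.
v=19: a=19^0·(≡18), b=19^2·(≡6) mod 19; (18|19)=-1, (6|19)=+1; (−1)^{0·2·9}·(-1)^2·(+1)^0 = +1.
v=11: a=11^1·(≡8), b=11^2·(≡6) mod 11; (8|11)=-1, (6|11)=-1; (−1)^{1·2·5}·(-1)^2·(-1)^1 = -1.
v=17: a=17^2·(≡16), b=17^2·(≡10) mod 17; (16|17)=+1, (10|17)=-1; (−1)^{2·2·8}·(+1)^2·(-1)^2 = +1.
v=7: a=7^1·(≡6), b=7^-1·(≡5) mod 7; (6|7)=-1, (5|7)=-1; (−1)^{1·-1·3}·(-1)^-1·(-1)^1 = -1.
v=3: a=3^-5·(≡1), b=3^2·(≡1) mod 3; (1|3)=+1, (1|3)=+1; (−1)^{-5·2·1}·(+1)^2·(+1)^-5 = +1.
|Ram(-2310, -14)| = 4, even; anisotropic at {2, 7, 11, ∞}.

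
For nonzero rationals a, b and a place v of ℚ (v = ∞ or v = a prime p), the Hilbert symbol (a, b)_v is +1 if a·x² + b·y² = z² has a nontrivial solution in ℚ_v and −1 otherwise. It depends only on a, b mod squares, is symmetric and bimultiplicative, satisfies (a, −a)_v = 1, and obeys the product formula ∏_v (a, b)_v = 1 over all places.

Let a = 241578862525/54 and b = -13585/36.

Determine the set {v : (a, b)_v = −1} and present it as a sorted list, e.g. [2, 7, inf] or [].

Mod squares: a ≡ 7854, b ≡ -13585. Check v ∈ {∞, 2, 3, 5, 7, 11, 13, 17, 19}.
v=13: a=13^2·(≡2), b=13^1·(≡6) mod 13; (2|13)=-1, (6|13)=-1; (−1)^{2·1·6}·(-1)^1·(-1)^2 = -1.
v=7: a=7^1·(≡4), b=7^0·(≡2) mod 7; (4|7)=+1, (2|7)=+1; (−1)^{1·0·3}·(+1)^0·(+1)^1 = +1.
v=3: a=3^-3·(≡2), b=3^-2·(≡2) mod 3; (2|3)=-1, (2|3)=-1; (−1)^{-3·-2·1}·(-1)^-2·(-1)^-3 = -1.
v=5: a=5^2·(≡4), b=5^1·(≡3) mod 5; (4|5)=+1, (3|5)=-1; (−1)^{2·1·2}·(+1)^1·(-1)^2 = +1.
v=2: v_2(a)=-1, v_2(b)=-2; units ≡ 7, 7 (mod 8); ε·ε+αω+βω = 1·1+-1·0+-2·0 ≡ 1  ⇒  (a,b)_2 = -1.
v=11: a=11^3·(≡7), b=11^1·(≡10) mod 11; (7|11)=-1, (10|11)=-1; (−1)^{3·1·5}·(-1)^1·(-1)^3 = -1.
v=19: a=19^2·(≡1), b=19^1·(≡6) mod 19; (1|19)=+1, (6|19)=+1; (−1)^{2·1·9}·(+1)^1·(+1)^2 = +1.
v=17: a=17^1·(≡12), b=17^0·(≡16) mod 17; (12|17)=-1, (16|17)=+1; (−1)^{1·0·8}·(-1)^0·(+1)^1 = +1.
v=∞: 7854 > 0 and -13585 < 0  ⇒  (a,b)_∞ = +1.
(7854, -13585 / ℚ) ramifies at {2, 3, 11, 13}: a division algebra.

[2, 3, 11, 13]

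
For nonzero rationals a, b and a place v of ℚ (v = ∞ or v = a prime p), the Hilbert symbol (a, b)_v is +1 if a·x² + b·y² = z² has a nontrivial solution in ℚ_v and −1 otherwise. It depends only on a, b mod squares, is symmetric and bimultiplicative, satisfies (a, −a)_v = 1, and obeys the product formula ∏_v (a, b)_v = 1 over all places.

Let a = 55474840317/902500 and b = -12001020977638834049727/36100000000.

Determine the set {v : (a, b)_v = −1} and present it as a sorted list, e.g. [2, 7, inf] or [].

(a, b) ≡ (1173, -23) mod (ℚ^×)²; places V = {2, 3, 5, 7, 13, 17, 19, 23, ∞}.
(a,b)_17: α=1, u≡16; β=0, v≡3 (mod 17); (16|17)=+1, (3|17)=-1; sign (−1)^0·+1^0·-1^1 = -1.
(a,b)_7: α=0, u≡2; β=2, v≡6 (mod 7); (2|7)=+1, (6|7)=-1; sign (−1)^0·+1^2·-1^0 = +1.
(a,b)_13: α=2, u≡9; β=4, v≡9 (mod 13); (9|13)=+1, (9|13)=+1; sign (−1)^0·+1^4·+1^2 = +1.
(a,b)_23: α=5, u≡21; β=11, v≡15 (mod 23); (21|23)=-1, (15|23)=-1; sign (−1)^1·-1^11·-1^5 = -1.
(a,b)_19: α=-2, u≡3; β=-2, v≡14 (mod 19); (3|19)=-1, (14|19)=-1; sign (−1)^0·-1^-2·-1^-2 = +1.
(a,b)_∞: sgn(1173)=+, sgn(-23)=−, so +1.
(a,b)_3: α=1, u≡1; β=2, v≡1 (mod 3); (1|3)=+1, (1|3)=+1; sign (−1)^0·+1^2·+1^1 = +1.
(a,b)_5: α=-4, u≡3; β=-8, v≡3 (mod 5); (3|5)=-1, (3|5)=-1; sign (−1)^0·-1^-8·-1^-4 = +1.
(a,b)_2: α=-2, β=-8; u≡5, v≡1 (mod 8); ε(u)ε(v)=0·0, αω(v)=-2·0, βω(u)=-8·1; sum ≡ 0  ⇒  +1.
|Ram(1173, -23)| = 2, even; anisotropic at {17, 23}.

[17, 23]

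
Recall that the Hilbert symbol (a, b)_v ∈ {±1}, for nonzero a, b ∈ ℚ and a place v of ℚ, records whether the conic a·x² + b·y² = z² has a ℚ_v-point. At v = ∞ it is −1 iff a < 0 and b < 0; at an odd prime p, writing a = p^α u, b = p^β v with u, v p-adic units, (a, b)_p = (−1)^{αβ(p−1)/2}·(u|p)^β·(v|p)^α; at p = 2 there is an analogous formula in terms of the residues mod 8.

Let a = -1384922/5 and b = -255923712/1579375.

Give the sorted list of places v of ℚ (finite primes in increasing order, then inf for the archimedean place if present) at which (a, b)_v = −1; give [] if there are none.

(a, b) ≡ (-13090, -714) mod (ℚ^×)²; places V = {2, 3, 5, 7, 11, 17, 19, 23, ∞}.
(a,b)_5: α=-1, u≡3; β=-4, v≡4 (mod 5); (3|5)=-1, (4|5)=+1; sign (−1)^0·-1^-4·+1^-1 = +1.
(a,b)_17: α=1, u≡3; β=1, v≡2 (mod 17); (3|17)=-1, (2|17)=+1; sign (−1)^0·-1^1·+1^1 = -1.
(a,b)_23: α=2, u≡10; β=0, v≡19 (mod 23); (10|23)=-1, (19|23)=-1; sign (−1)^0·-1^0·-1^2 = +1.
(a,b)_11: α=1, u≡3; β=2, v≡5 (mod 11); (3|11)=+1, (5|11)=+1; sign (−1)^0·+1^2·+1^1 = +1.
(a,b)_2: α=1, β=9; u≡7, v≡3 (mod 8); ε(u)ε(v)=1·1, αω(v)=1·1, βω(u)=9·0; sum ≡ 0  ⇒  +1.
(a,b)_7: α=1, u≡6; β=-1, v≡5 (mod 7); (6|7)=-1, (5|7)=-1; sign (−1)^1·-1^-1·-1^1 = -1.
(a,b)_3: α=0, u≡2; β=5, v≡2 (mod 3); (2|3)=-1, (2|3)=-1; sign (−1)^0·-1^5·-1^0 = -1.
(a,b)_∞: sgn(-13090)=−, sgn(-714)=−, so -1.
(a,b)_19: α=0, u≡9; β=-2, v≡15 (mod 19); (9|19)=+1, (15|19)=-1; sign (−1)^0·+1^-2·-1^0 = +1.
Ram(-13090, -714) = {3, 7, 17, ∞}; no ℚ_3-point on the conic.

[3, 7, 17, inf]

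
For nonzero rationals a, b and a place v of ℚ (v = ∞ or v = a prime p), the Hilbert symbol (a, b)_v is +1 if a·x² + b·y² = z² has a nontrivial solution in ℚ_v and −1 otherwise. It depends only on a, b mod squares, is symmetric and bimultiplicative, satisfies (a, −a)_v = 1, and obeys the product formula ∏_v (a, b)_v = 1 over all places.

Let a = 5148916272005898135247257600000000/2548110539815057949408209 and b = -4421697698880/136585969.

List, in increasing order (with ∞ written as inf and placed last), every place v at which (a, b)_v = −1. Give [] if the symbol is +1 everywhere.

Mod squares: a ≡ 19, b ≡ -6545. Check v ∈ {∞, 2, 3, 5, 7, 11, 13, 17, 19, 29, 31}.
v=7: a=7^4·(≡3), b=7^1·(≡5) mod 7; (3|7)=-1, (5|7)=-1; (−1)^{4·1·3}·(-1)^1·(-1)^4 = -1.
v=3: a=3^10·(≡1), b=3^4·(≡1) mod 3; (1|3)=+1, (1|3)=+1; (−1)^{10·4·1}·(+1)^4·(+1)^10 = +1.
v=5: a=5^8·(≡4), b=5^1·(≡1) mod 5; (4|5)=+1, (1|5)=+1; (−1)^{8·1·2}·(+1)^1·(+1)^8 = +1.
v=13: a=13^-6·(≡11), b=13^-2·(≡8) mod 13; (11|13)=-1, (8|13)=-1; (−1)^{-6·-2·6}·(-1)^-2·(-1)^-6 = +1.
v=29: a=29^-6·(≡26), b=29^-2·(≡6) mod 29; (26|29)=-1, (6|29)=+1; (−1)^{-6·-2·14}·(-1)^-2·(+1)^-6 = +1.
v=11: a=11^2·(≡6), b=11^1·(≡7) mod 11; (6|11)=-1, (7|11)=-1; (−1)^{2·1·5}·(-1)^1·(-1)^2 = -1.
v=17: a=17^2·(≡8), b=17^1·(≡7) mod 17; (8|17)=+1, (7|17)=-1; (−1)^{2·1·8}·(+1)^1·(-1)^2 = +1.
v=31: a=31^-6·(≡9), b=31^-2·(≡17) mod 31; (9|31)=+1, (17|31)=-1; (−1)^{-6·-2·15}·(+1)^-2·(-1)^-6 = +1.
v=∞: 19 > 0 and -6545 < 0  ⇒  (a,b)_∞ = +1.
v=19: a=19^5·(≡9), b=19^4·(≡2) mod 19; (9|19)=+1, (2|19)=-1; (−1)^{5·4·9}·(+1)^4·(-1)^5 = -1.
v=2: v_2(a)=30, v_2(b)=6; units ≡ 3, 7 (mod 8); ε·ε+αω+βω = 1·1+30·0+6·1 ≡ 1  ⇒  (a,b)_2 = -1.
Ram(19, -6545) = {2, 7, 11, 19}; no ℚ_2-point on the conic.

[2, 7, 11, 19]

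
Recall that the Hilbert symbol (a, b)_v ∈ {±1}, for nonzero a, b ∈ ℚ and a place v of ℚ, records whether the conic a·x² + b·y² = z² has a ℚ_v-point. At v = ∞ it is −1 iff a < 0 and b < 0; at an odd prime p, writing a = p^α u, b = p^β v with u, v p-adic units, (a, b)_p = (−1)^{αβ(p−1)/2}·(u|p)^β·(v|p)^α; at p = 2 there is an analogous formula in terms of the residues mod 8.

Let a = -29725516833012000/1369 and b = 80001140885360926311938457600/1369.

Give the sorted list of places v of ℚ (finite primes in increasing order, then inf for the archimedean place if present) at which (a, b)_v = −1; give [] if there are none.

(a, b) ≡ (-1330, 1131) mod (ℚ^×)²; places V = {2, 3, 5, 7, 11, 13, 19, 29, 37, ∞}.
(a,b)_3: α=2, u≡2; β=3, v≡2 (mod 3); (2|3)=-1, (2|3)=-1; sign (−1)^0·-1^3·-1^2 = -1.
(a,b)_11: α=2, u≡9; β=4, v≡1 (mod 11); (9|11)=+1, (1|11)=+1; sign (−1)^0·+1^4·+1^2 = +1.
(a,b)_∞: sgn(-1330)=−, sgn(1131)=+, so +1.
(a,b)_37: α=-2, u≡31; β=-2, v≡36 (mod 37); (31|37)=-1, (36|37)=+1; sign (−1)^0·-1^-2·+1^-2 = +1.
(a,b)_19: α=3, u≡1; β=6, v≡12 (mod 19); (1|19)=+1, (12|19)=-1; sign (−1)^0·+1^6·-1^3 = -1.
(a,b)_13: α=2, u≡9; β=3, v≡3 (mod 13); (9|13)=+1, (3|13)=+1; sign (−1)^0·+1^3·+1^2 = +1.
(a,b)_29: α=2, u≡13; β=3, v≡17 (mod 29); (13|29)=+1, (17|29)=-1; sign (−1)^0·+1^3·-1^2 = +1.
(a,b)_5: α=3, u≡1; β=2, v≡1 (mod 5); (1|5)=+1, (1|5)=+1; sign (−1)^0·+1^2·+1^3 = +1.
(a,b)_2: α=5, β=16; u≡7, v≡3 (mod 8); ε(u)ε(v)=1·1, αω(v)=5·1, βω(u)=16·0; sum ≡ 0  ⇒  +1.
(a,b)_7: α=1, u≡3; β=2, v≡1 (mod 7); (3|7)=-1, (1|7)=+1; sign (−1)^0·-1^2·+1^1 = +1.
|Ram(-1330, 1131)| = 2, even; anisotropic at {3, 19}.

[3, 19]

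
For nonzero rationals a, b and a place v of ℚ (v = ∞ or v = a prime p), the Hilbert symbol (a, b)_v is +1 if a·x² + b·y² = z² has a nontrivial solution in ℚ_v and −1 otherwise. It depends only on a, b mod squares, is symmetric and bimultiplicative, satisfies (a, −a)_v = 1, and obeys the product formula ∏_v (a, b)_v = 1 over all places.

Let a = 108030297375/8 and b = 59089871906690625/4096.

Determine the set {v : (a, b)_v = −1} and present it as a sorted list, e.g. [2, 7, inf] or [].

Mod squares: a ≡ 881790, b ≡ 21945. Check v ∈ {∞, 2, 3, 5, 7, 11, 13, 17, 19}.
v=3: a=3^5·(≡2), b=3^7·(≡1) mod 3; (2|3)=-1, (1|3)=+1; (−1)^{5·7·1}·(-1)^7·(+1)^5 = +1.
v=19: a=19^1·(≡15), b=19^1·(≡12) mod 19; (15|19)=-1, (12|19)=-1; (−1)^{1·1·9}·(-1)^1·(-1)^1 = -1.
v=∞: 881790 > 0 and 21945 > 0  ⇒  (a,b)_∞ = +1.
v=17: a=17^1·(≡5), b=17^2·(≡2) mod 17; (5|17)=-1, (2|17)=+1; (−1)^{1·2·8}·(-1)^2·(+1)^1 = +1.
v=5: a=5^3·(≡3), b=5^5·(≡1) mod 5; (3|5)=-1, (1|5)=+1; (−1)^{3·5·2}·(-1)^5·(+1)^3 = -1.
v=2: v_2(a)=-3, v_2(b)=-12; units ≡ 7, 1 (mod 8); ε·ε+αω+βω = 1·0+-3·0+-12·0 ≡ 0  ⇒  (a,b)_2 = +1.
v=7: a=7^1·(≡3), b=7^1·(≡6) mod 7; (3|7)=-1, (6|7)=-1; (−1)^{1·1·3}·(-1)^1·(-1)^1 = -1.
v=11: a=11^2·(≡6), b=11^3·(≡5) mod 11; (6|11)=-1, (5|11)=+1; (−1)^{2·3·5}·(-1)^3·(+1)^2 = -1.
v=13: a=13^1·(≡3), b=13^2·(≡12) mod 13; (3|13)=+1, (12|13)=+1; (−1)^{1·2·6}·(+1)^2·(+1)^1 = +1.
|Ram(881790, 21945)| = 4, even; anisotropic at {5, 7, 11, 19}.

[5, 7, 11, 19]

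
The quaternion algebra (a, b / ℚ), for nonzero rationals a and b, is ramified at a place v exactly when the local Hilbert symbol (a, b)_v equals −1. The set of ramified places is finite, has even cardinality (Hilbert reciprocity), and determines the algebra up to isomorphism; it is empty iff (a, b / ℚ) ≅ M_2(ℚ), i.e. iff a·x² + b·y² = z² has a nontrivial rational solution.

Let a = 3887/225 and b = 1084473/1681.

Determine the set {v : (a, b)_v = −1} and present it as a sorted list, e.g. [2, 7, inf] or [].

[23, 31]

(a, b) ≡ (23, 713) mod (ℚ^×)²; places V = {2, 3, 5, 13, 23, 31, 41, ∞}.
(a,b)_∞: sgn(23)=+, sgn(713)=+, so +1.
(a,b)_23: α=1, u≡3; β=1, v≡12 (mod 23); (3|23)=+1, (12|23)=+1; sign (−1)^1·+1^1·+1^1 = -1.
(a,b)_3: α=-2, u≡2; β=2, v≡2 (mod 3); (2|3)=-1, (2|3)=-1; sign (−1)^0·-1^2·-1^-2 = +1.
(a,b)_2: α=0, β=0; u≡7, v≡1 (mod 8); ε(u)ε(v)=1·0, αω(v)=0·0, βω(u)=0·0; sum ≡ 0  ⇒  +1.
(a,b)_13: α=2, u≡9; β=2, v≡2 (mod 13); (9|13)=+1, (2|13)=-1; sign (−1)^0·+1^2·-1^2 = +1.
(a,b)_41: α=0, u≡16; β=-2, v≡23 (mod 41); (16|41)=+1, (23|41)=+1; sign (−1)^0·+1^-2·+1^0 = +1.
(a,b)_5: α=-2, u≡3; β=0, v≡3 (mod 5); (3|5)=-1, (3|5)=-1; sign (−1)^0·-1^0·-1^-2 = +1.
(a,b)_31: α=0, u≡17; β=1, v≡11 (mod 31); (17|31)=-1, (11|31)=-1; sign (−1)^0·-1^1·-1^0 = -1.
(23, 713 / ℚ) ramifies at {23, 31}: a division algebra.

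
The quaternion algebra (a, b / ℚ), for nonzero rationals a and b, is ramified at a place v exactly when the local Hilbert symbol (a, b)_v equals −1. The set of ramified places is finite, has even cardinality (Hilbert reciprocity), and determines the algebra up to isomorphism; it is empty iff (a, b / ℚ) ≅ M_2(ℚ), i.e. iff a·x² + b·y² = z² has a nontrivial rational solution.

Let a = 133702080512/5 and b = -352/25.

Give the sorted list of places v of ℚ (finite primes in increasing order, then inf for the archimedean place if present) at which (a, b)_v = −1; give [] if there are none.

[2, 5, 7, 11]

Mod squares: a ≡ 910, b ≡ -22. Check v ∈ {∞, 2, 5, 7, 11, 13}.
v=∞: 910 > 0 and -22 < 0  ⇒  (a,b)_∞ = +1.
v=7: a=7^3·(≡1), b=7^0·(≡3) mod 7; (1|7)=+1, (3|7)=-1; (−1)^{3·0·3}·(+1)^0·(-1)^3 = -1.
v=13: a=13^1·(≡8), b=13^0·(≡1) mod 13; (8|13)=-1, (1|13)=+1; (−1)^{1·0·6}·(-1)^0·(+1)^1 = +1.
v=2: v_2(a)=11, v_2(b)=5; units ≡ 7, 5 (mod 8); ε·ε+αω+βω = 1·0+11·1+5·0 ≡ 1  ⇒  (a,b)_2 = -1.
v=11: a=11^4·(≡6), b=11^1·(≡4) mod 11; (6|11)=-1, (4|11)=+1; (−1)^{4·1·5}·(-1)^1·(+1)^4 = -1.
v=5: a=5^-1·(≡2), b=5^-2·(≡3) mod 5; (2|5)=-1, (3|5)=-1; (−1)^{-1·-2·2}·(-1)^-2·(-1)^-1 = -1.
|Ram(910, -22)| = 4, even; anisotropic at {2, 5, 7, 11}.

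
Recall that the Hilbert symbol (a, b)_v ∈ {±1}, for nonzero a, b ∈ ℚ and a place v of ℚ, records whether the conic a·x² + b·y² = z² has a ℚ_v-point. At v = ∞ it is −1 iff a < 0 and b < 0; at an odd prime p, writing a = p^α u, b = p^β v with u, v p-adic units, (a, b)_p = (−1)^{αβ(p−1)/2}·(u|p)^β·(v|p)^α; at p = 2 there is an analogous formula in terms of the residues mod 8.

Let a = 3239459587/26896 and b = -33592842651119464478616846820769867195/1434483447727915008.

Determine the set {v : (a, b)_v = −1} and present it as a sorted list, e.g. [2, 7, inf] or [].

[2, 5, 7, 23]

(a, b) ≡ (1153243, -86710) mod (ℚ^×)²; places V = {2, 3, 5, 7, 13, 19, 23, 29, 41, 53, ∞}.
(a,b)_41: α=-2, u≡37; β=-6, v≡16 (mod 41); (37|41)=+1, (16|41)=+1; sign (−1)^0·+1^-6·+1^-2 = +1.
(a,b)_3: α=0, u≡1; β=-2, v≡2 (mod 3); (1|3)=+1, (2|3)=-1; sign (−1)^0·+1^-2·-1^0 = +1.
(a,b)_23: α=1, u≡8; β=5, v≡1 (mod 23); (8|23)=+1, (1|23)=+1; sign (−1)^1·+1^5·+1^1 = -1.
(a,b)_2: α=-4, β=-25; u≡3, v≡5 (mod 8); ε(u)ε(v)=1·0, αω(v)=-4·1, βω(u)=-25·1; sum ≡ 1  ⇒  -1.
(a,b)_29: α=1, u≡2; β=3, v≡19 (mod 29); (2|29)=-1, (19|29)=-1; sign (−1)^0·-1^3·-1^1 = +1.
(a,b)_∞: sgn(1153243)=+, sgn(-86710)=−, so +1.
(a,b)_5: α=0, u≡2; β=1, v≡2 (mod 5); (2|5)=-1, (2|5)=-1; sign (−1)^0·-1^1·-1^0 = -1.
(a,b)_13: α=1, u≡1; β=3, v≡12 (mod 13); (1|13)=+1, (12|13)=+1; sign (−1)^0·+1^3·+1^1 = +1.
(a,b)_53: α=2, u≡7; β=8, v≡39 (mod 53); (7|53)=+1, (39|53)=-1; sign (−1)^0·+1^8·-1^2 = +1.
(a,b)_7: α=1, u≡4; β=4, v≡6 (mod 7); (4|7)=+1, (6|7)=-1; sign (−1)^0·+1^4·-1^1 = -1.
(a,b)_19: α=1, u≡16; β=4, v≡11 (mod 19); (16|19)=+1, (11|19)=+1; sign (−1)^0·+1^4·+1^1 = +1.
Ram(1153243, -86710) = {2, 5, 7, 23}; no ℚ_2-point on the conic.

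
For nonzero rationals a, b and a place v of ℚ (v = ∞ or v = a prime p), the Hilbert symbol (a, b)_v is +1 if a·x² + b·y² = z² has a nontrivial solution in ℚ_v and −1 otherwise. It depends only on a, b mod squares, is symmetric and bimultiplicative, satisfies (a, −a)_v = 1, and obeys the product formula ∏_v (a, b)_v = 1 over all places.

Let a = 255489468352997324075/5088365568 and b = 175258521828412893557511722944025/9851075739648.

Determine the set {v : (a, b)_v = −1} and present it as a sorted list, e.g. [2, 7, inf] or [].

[3, 7, 31, 43]

(a, b) ≡ (20769, 6066483) mod (ℚ^×)²; places V = {2, 3, 5, 7, 11, 13, 19, 23, 31, 37, 41, 43, ∞}.
(a,b)_7: α=1, u≡3; β=4, v≡5 (mod 7); (3|7)=-1, (5|7)=-1; sign (−1)^0·-1^4·-1^1 = -1.
(a,b)_11: α=-2, u≡9; β=-4, v≡5 (mod 11); (9|11)=+1, (5|11)=+1; sign (−1)^0·+1^-4·+1^-2 = +1.
(a,b)_41: α=2, u≡4; β=3, v≡29 (mod 41); (4|41)=+1, (29|41)=-1; sign (−1)^0·+1^3·-1^2 = +1.
(a,b)_19: α=2, u≡10; β=2, v≡7 (mod 19); (10|19)=-1, (7|19)=+1; sign (−1)^0·-1^2·+1^2 = +1.
(a,b)_23: α=1, u≡12; β=2, v≡18 (mod 23); (12|23)=+1, (18|23)=+1; sign (−1)^0·+1^2·+1^1 = +1.
(a,b)_∞: sgn(20769)=+, sgn(6066483)=+, so +1.
(a,b)_37: α=2, u≡34; β=3, v≡26 (mod 37); (34|37)=+1, (26|37)=+1; sign (−1)^0·+1^3·+1^2 = +1.
(a,b)_43: α=3, u≡9; β=5, v≡9 (mod 43); (9|43)=+1, (9|43)=+1; sign (−1)^1·+1^5·+1^3 = -1.
(a,b)_5: α=2, u≡1; β=2, v≡2 (mod 5); (1|5)=+1, (2|5)=-1; sign (−1)^0·+1^2·-1^2 = +1.
(a,b)_2: α=-10, β=-14; u≡1, v≡3 (mod 8); ε(u)ε(v)=0·1, αω(v)=-10·1, βω(u)=-14·0; sum ≡ 0  ⇒  +1.
(a,b)_31: α=2, u≡30; β=3, v≡3 (mod 31); (30|31)=-1, (3|31)=-1; sign (−1)^0·-1^3·-1^2 = -1.
(a,b)_13: α=-2, u≡5; β=-2, v≡11 (mod 13); (5|13)=-1, (11|13)=-1; sign (−1)^0·-1^-2·-1^-2 = +1.
(a,b)_3: α=-5, u≡2; β=-5, v≡2 (mod 3); (2|3)=-1, (2|3)=-1; sign (−1)^1·-1^-5·-1^-5 = -1.
(20769, 6066483 / ℚ) ramifies at {3, 7, 31, 43}: a division algebra.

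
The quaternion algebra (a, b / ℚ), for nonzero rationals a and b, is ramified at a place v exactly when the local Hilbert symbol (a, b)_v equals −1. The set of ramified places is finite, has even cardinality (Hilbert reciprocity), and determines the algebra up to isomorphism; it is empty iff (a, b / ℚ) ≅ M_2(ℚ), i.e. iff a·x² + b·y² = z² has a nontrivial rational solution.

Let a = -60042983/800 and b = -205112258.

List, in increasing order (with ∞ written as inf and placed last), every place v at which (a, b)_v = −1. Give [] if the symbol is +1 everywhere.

Mod squares: a ≡ -20254, b ≡ -2. Check v ∈ {∞, 2, 5, 7, 11, 13, 19, 41}.
v=5: a=5^-2·(≡1), b=5^0·(≡2) mod 5; (1|5)=+1, (2|5)=-1; (−1)^{-2·0·2}·(+1)^0·(-1)^-2 = +1.
v=7: a=7^2·(≡2), b=7^0·(≡6) mod 7; (2|7)=+1, (6|7)=-1; (−1)^{2·0·3}·(+1)^0·(-1)^2 = +1.
v=13: a=13^1·(≡2), b=13^2·(≡11) mod 13; (2|13)=-1, (11|13)=-1; (−1)^{1·2·6}·(-1)^2·(-1)^1 = -1.
v=41: a=41^1·(≡32), b=41^2·(≡39) mod 41; (32|41)=+1, (39|41)=+1; (−1)^{1·2·20}·(+1)^2·(+1)^1 = +1.
v=2: v_2(a)=-5, v_2(b)=1; units ≡ 1, 7 (mod 8); ε·ε+αω+βω = 0·1+-5·0+1·0 ≡ 0  ⇒  (a,b)_2 = +1.
v=19: a=19^1·(≡9), b=19^2·(≡17) mod 19; (9|19)=+1, (17|19)=+1; (−1)^{1·2·9}·(+1)^2·(+1)^1 = +1.
v=∞: -20254 < 0 and -2 < 0  ⇒  (a,b)_∞ = -1.
v=11: a=11^2·(≡8), b=11^0·(≡1) mod 11; (8|11)=-1, (1|11)=+1; (−1)^{2·0·5}·(-1)^0·(+1)^2 = +1.
Ram(-20254, -2) = {13, ∞}; no ℚ_13-point on the conic.

[13, inf]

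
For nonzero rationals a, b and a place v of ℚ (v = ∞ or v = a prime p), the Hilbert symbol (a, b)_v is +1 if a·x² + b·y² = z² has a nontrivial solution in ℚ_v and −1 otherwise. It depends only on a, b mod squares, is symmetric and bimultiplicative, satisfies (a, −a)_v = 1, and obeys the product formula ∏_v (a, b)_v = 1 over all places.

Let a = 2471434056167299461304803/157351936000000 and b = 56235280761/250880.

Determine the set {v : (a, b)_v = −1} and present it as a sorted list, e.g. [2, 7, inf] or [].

Mod squares: a ≡ 43, b ≡ 46805. Check v ∈ {∞, 2, 3, 5, 7, 11, 19, 23, 37, 43}.
v=37: a=37^2·(≡22), b=37^1·(≡9) mod 37; (22|37)=-1, (9|37)=+1; (−1)^{2·1·18}·(-1)^1·(+1)^2 = -1.
v=3: a=3^12·(≡1), b=3^2·(≡2) mod 3; (1|3)=+1, (2|3)=-1; (−1)^{12·2·1}·(+1)^2·(-1)^12 = +1.
v=7: a=7^-4·(≡1), b=7^-2·(≡3) mod 7; (1|7)=+1, (3|7)=-1; (−1)^{-4·-2·3}·(+1)^-2·(-1)^-4 = +1.
v=∞: 43 > 0 and 46805 > 0  ⇒  (a,b)_∞ = +1.
v=43: a=43^5·(≡6), b=43^2·(≡40) mod 43; (6|43)=+1, (40|43)=+1; (−1)^{5·2·21}·(+1)^2·(+1)^5 = +1.
v=2: v_2(a)=-22, v_2(b)=-10; units ≡ 3, 5 (mod 8); ε·ε+αω+βω = 1·0+-22·1+-10·1 ≡ 0  ⇒  (a,b)_2 = +1.
v=19: a=19^2·(≡6), b=19^2·(≡14) mod 19; (6|19)=+1, (14|19)=-1; (−1)^{2·2·9}·(+1)^2·(-1)^2 = +1.
v=23: a=23^2·(≡20), b=23^1·(≡14) mod 23; (20|23)=-1, (14|23)=-1; (−1)^{2·1·11}·(-1)^1·(-1)^2 = -1.
v=11: a=11^2·(≡7), b=11^1·(≡9) mod 11; (7|11)=-1, (9|11)=+1; (−1)^{2·1·5}·(-1)^1·(+1)^2 = -1.
v=5: a=5^-6·(≡2), b=5^-1·(≡1) mod 5; (2|5)=-1, (1|5)=+1; (−1)^{-6·-1·2}·(-1)^-1·(+1)^-6 = -1.
|Ram(43, 46805)| = 4, even; anisotropic at {5, 11, 23, 37}.

[5, 11, 23, 37]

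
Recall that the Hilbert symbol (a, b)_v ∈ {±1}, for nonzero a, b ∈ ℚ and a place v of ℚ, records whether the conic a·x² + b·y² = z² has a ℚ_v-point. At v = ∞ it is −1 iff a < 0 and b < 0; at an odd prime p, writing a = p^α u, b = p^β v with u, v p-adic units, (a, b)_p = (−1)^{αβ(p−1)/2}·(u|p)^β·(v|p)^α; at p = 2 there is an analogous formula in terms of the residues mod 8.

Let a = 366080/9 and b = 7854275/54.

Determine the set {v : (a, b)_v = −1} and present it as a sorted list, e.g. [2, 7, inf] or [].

(a, b) ≡ (1430, 66) mod (ℚ^×)²; places V = {2, 3, 5, 11, 13, ∞}.
(a,b)_13: α=1, u≡6; β=4, v≡1 (mod 13); (6|13)=-1, (1|13)=+1; sign (−1)^0·-1^4·+1^1 = +1.
(a,b)_11: α=1, u≡3; β=1, v≡7 (mod 11); (3|11)=+1, (7|11)=-1; sign (−1)^1·+1^1·-1^1 = +1.
(a,b)_5: α=1, u≡4; β=2, v≡4 (mod 5); (4|5)=+1, (4|5)=+1; sign (−1)^0·+1^2·+1^1 = +1.
(a,b)_2: α=9, β=-1; u≡3, v≡1 (mod 8); ε(u)ε(v)=1·0, αω(v)=9·0, βω(u)=-1·1; sum ≡ 1  ⇒  -1.
(a,b)_∞: sgn(1430)=+, sgn(66)=+, so +1.
(a,b)_3: α=-2, u≡2; β=-3, v≡1 (mod 3); (2|3)=-1, (1|3)=+1; sign (−1)^0·-1^-3·+1^-2 = -1.
Ram(1430, 66) = {2, 3}; no ℚ_2-point on the conic.

[2, 3]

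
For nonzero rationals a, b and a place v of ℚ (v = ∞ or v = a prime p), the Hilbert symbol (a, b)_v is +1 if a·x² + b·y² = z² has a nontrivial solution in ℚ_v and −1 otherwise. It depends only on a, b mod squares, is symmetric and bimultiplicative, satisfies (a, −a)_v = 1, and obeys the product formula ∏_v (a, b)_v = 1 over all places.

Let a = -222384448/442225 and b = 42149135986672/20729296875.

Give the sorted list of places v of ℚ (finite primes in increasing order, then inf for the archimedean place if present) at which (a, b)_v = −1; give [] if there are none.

[3, 41]

Mod squares: a ≡ -13, b ≡ 17589. Check v ∈ {∞, 2, 3, 5, 7, 11, 13, 19, 41, 47}.
v=∞: -13 < 0 and 17589 > 0  ⇒  (a,b)_∞ = +1.
v=47: a=47^2·(≡1), b=47^2·(≡43) mod 47; (1|47)=+1, (43|47)=-1; (−1)^{2·2·23}·(+1)^2·(-1)^2 = +1.
v=41: a=41^0·(≡38), b=41^3·(≡34) mod 41; (38|41)=-1, (34|41)=-1; (−1)^{0·3·20}·(-1)^3·(-1)^0 = -1.
v=19: a=19^-2·(≡5), b=19^-2·(≡2) mod 19; (5|19)=+1, (2|19)=-1; (−1)^{-2·-2·9}·(+1)^-2·(-1)^-2 = +1.
v=7: a=7^-2·(≡4), b=7^-2·(≡6) mod 7; (4|7)=+1, (6|7)=-1; (−1)^{-2·-2·3}·(+1)^-2·(-1)^-2 = +1.
v=13: a=13^1·(≡12), b=13^1·(≡10) mod 13; (12|13)=+1, (10|13)=+1; (−1)^{1·1·6}·(+1)^1·(+1)^1 = +1.
v=2: v_2(a)=6, v_2(b)=4; units ≡ 3, 5 (mod 8); ε·ε+αω+βω = 1·0+6·1+4·1 ≡ 0  ⇒  (a,b)_2 = +1.
v=11: a=11^2·(≡1), b=11^3·(≡1) mod 11; (1|11)=+1, (1|11)=+1; (−1)^{2·3·5}·(+1)^3·(+1)^2 = +1.
v=5: a=5^-2·(≡3), b=5^-8·(≡1) mod 5; (3|5)=-1, (1|5)=+1; (−1)^{-2·-8·2}·(-1)^-8·(+1)^-2 = +1.
v=3: a=3^0·(≡2), b=3^-1·(≡1) mod 3; (2|3)=-1, (1|3)=+1; (−1)^{0·-1·1}·(-1)^-1·(+1)^0 = -1.
(-13, 17589 / ℚ) ramifies at {3, 41}: a division algebra.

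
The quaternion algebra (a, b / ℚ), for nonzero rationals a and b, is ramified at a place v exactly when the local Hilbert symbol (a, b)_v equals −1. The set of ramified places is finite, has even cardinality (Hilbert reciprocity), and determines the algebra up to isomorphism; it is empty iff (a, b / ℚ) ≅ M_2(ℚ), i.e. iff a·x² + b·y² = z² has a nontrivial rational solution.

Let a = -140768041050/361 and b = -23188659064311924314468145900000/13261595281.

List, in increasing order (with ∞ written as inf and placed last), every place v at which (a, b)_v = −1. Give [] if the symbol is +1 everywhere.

Mod squares: a ≡ -5642, b ≡ -910. Check v ∈ {∞, 2, 3, 5, 7, 11, 13, 19, 29, 31, 37}.
v=3: a=3^6·(≡1), b=3^20·(≡2) mod 3; (1|3)=+1, (2|3)=-1; (−1)^{6·20·1}·(+1)^20·(-1)^6 = +1.
v=31: a=31^1·(≡28), b=31^2·(≡7) mod 31; (28|31)=+1, (7|31)=+1; (−1)^{1·2·15}·(+1)^2·(+1)^1 = +1.
v=13: a=13^1·(≡2), b=13^3·(≡8) mod 13; (2|13)=-1, (8|13)=-1; (−1)^{1·3·6}·(-1)^3·(-1)^1 = +1.
v=5: a=5^2·(≡3), b=5^5·(≡2) mod 5; (3|5)=-1, (2|5)=-1; (−1)^{2·5·2}·(-1)^5·(-1)^2 = -1.
v=2: v_2(a)=1, v_2(b)=5; units ≡ 3, 1 (mod 8); ε·ε+αω+βω = 1·0+1·0+5·1 ≡ 1  ⇒  (a,b)_2 = -1.
v=∞: -5642 < 0 and -910 < 0  ⇒  (a,b)_∞ = -1.
v=7: a=7^1·(≡3), b=7^5·(≡3) mod 7; (3|7)=-1, (3|7)=-1; (−1)^{1·5·3}·(-1)^5·(-1)^1 = -1.
v=37: a=37^2·(≡5), b=37^4·(≡23) mod 37; (5|37)=-1, (23|37)=-1; (−1)^{2·4·18}·(-1)^4·(-1)^2 = +1.
v=29: a=29^0·(≡20), b=29^-2·(≡26) mod 29; (20|29)=+1, (26|29)=-1; (−1)^{0·-2·14}·(+1)^-2·(-1)^0 = +1.
v=19: a=19^-2·(≡4), b=19^-4·(≡15) mod 19; (4|19)=+1, (15|19)=-1; (−1)^{-2·-4·9}·(+1)^-4·(-1)^-2 = +1.
v=11: a=11^0·(≡5), b=11^-2·(≡4) mod 11; (5|11)=+1, (4|11)=+1; (−1)^{0·-2·5}·(+1)^-2·(+1)^0 = +1.
(-5642, -910 / ℚ) ramifies at {2, 5, 7, ∞}: a division algebra.

[2, 5, 7, inf]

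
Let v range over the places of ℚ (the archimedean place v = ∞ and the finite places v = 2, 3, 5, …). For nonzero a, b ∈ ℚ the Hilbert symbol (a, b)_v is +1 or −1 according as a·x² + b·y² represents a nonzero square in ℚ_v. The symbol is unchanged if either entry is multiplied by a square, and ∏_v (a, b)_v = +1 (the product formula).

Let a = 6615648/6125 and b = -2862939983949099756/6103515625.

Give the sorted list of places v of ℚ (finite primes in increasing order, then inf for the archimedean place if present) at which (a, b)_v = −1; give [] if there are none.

[2, 19]

(a, b) ≡ (229710, -22971) mod (ℚ^×)²; places V = {2, 3, 5, 7, 13, 19, 31, ∞}.
(a,b)_7: α=-2, u≡3; β=0, v≡3 (mod 7); (3|7)=-1, (3|7)=-1; sign (−1)^0·-1^0·-1^-2 = +1.
(a,b)_3: α=3, u≡1; β=13, v≡2 (mod 3); (1|3)=+1, (2|3)=-1; sign (−1)^1·+1^13·-1^3 = +1.
(a,b)_5: α=-3, u≡2; β=-14, v≡4 (mod 5); (2|5)=-1, (4|5)=+1; sign (−1)^0·-1^-14·+1^-3 = +1.
(a,b)_19: α=1, u≡16; β=3, v≡5 (mod 19); (16|19)=+1, (5|19)=+1; sign (−1)^1·+1^3·+1^1 = -1.
(a,b)_2: α=5, β=2; u≡7, v≡5 (mod 8); ε(u)ε(v)=1·0, αω(v)=5·1, βω(u)=2·0; sum ≡ 1  ⇒  -1.
(a,b)_∞: sgn(229710)=+, sgn(-22971)=−, so +1.
(a,b)_31: α=1, u≡14; β=3, v≡15 (mod 31); (14|31)=+1, (15|31)=-1; sign (−1)^1·+1^3·-1^1 = +1.
(a,b)_13: α=1, u≡12; β=3, v≡1 (mod 13); (12|13)=+1, (1|13)=+1; sign (−1)^0·+1^3·+1^1 = +1.
Ram(229710, -22971) = {2, 19}; no ℚ_2-point on the conic.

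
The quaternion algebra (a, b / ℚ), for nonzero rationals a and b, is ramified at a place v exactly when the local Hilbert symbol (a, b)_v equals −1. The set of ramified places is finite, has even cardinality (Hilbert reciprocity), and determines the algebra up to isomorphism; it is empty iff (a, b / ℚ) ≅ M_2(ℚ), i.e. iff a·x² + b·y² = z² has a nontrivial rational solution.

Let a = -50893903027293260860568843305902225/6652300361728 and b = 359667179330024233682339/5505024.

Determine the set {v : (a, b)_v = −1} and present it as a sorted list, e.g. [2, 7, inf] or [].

(a, b) ≡ (-1768767, 18879) mod (ℚ^×)²; places V = {2, 3, 5, 7, 11, 13, 17, 19, 29, 31, 41, ∞}.
(a,b)_2: α=-26, β=-18; u≡1, v≡7 (mod 8); ε(u)ε(v)=0·1, αω(v)=-26·0, βω(u)=-18·0; sum ≡ 0  ⇒  +1.
(a,b)_31: α=1, u≡16; β=3, v≡5 (mod 31); (16|31)=+1, (5|31)=+1; sign (−1)^1·+1^3·+1^1 = -1.
(a,b)_41: α=4, u≡12; β=2, v≡19 (mod 41); (12|41)=-1, (19|41)=-1; sign (−1)^0·-1^2·-1^4 = +1.
(a,b)_11: α=1, u≡5; β=0, v≡9 (mod 11); (5|11)=+1, (9|11)=+1; sign (−1)^0·+1^0·+1^1 = +1.
(a,b)_3: α=5, u≡1; β=-1, v≡2 (mod 3); (1|3)=+1, (2|3)=-1; sign (−1)^1·+1^-1·-1^5 = +1.
(a,b)_19: α=3, u≡17; β=2, v≡10 (mod 19); (17|19)=+1, (10|19)=-1; sign (−1)^0·+1^2·-1^3 = -1.
(a,b)_13: α=11, u≡9; β=8, v≡12 (mod 13); (9|13)=+1, (12|13)=+1; sign (−1)^0·+1^8·+1^11 = +1.
(a,b)_7: α=-3, u≡5; β=-1, v≡1 (mod 7); (5|7)=-1, (1|7)=+1; sign (−1)^1·-1^-1·+1^-3 = +1.
(a,b)_5: α=2, u≡2; β=0, v≡1 (mod 5); (2|5)=-1, (1|5)=+1; sign (−1)^0·-1^0·+1^2 = +1.
(a,b)_∞: sgn(-1768767)=−, sgn(18879)=+, so +1.
(a,b)_29: α=4, u≡6; β=3, v≡16 (mod 29); (6|29)=+1, (16|29)=+1; sign (−1)^0·+1^3·+1^4 = +1.
(a,b)_17: α=-2, u≡1; β=0, v≡4 (mod 17); (1|17)=+1, (4|17)=+1; sign (−1)^0·+1^0·+1^-2 = +1.
|Ram(-1768767, 18879)| = 2, even; anisotropic at {19, 31}.

[19, 31]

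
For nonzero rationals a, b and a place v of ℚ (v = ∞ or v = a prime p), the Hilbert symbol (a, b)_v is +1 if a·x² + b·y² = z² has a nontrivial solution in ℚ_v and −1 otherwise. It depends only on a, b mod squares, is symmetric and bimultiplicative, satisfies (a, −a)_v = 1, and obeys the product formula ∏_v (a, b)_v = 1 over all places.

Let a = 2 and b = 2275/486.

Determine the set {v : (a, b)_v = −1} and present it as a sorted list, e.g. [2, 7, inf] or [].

[3, 13]

(a, b) ≡ (2, 546) mod (ℚ^×)²; places V = {2, 3, 5, 7, 13, ∞}.
(a,b)_13: α=0, u≡2; β=1, v≡9 (mod 13); (2|13)=-1, (9|13)=+1; sign (−1)^0·-1^1·+1^0 = -1.
(a,b)_5: α=0, u≡2; β=2, v≡1 (mod 5); (2|5)=-1, (1|5)=+1; sign (−1)^0·-1^2·+1^0 = +1.
(a,b)_∞: sgn(2)=+, sgn(546)=+, so +1.
(a,b)_3: α=0, u≡2; β=-5, v≡2 (mod 3); (2|3)=-1, (2|3)=-1; sign (−1)^0·-1^-5·-1^0 = -1.
(a,b)_7: α=0, u≡2; β=1, v≡1 (mod 7); (2|7)=+1, (1|7)=+1; sign (−1)^0·+1^1·+1^0 = +1.
(a,b)_2: α=1, β=-1; u≡1, v≡1 (mod 8); ε(u)ε(v)=0·0, αω(v)=1·0, βω(u)=-1·0; sum ≡ 0  ⇒  +1.
|Ram(2, 546)| = 2, even; anisotropic at {3, 13}.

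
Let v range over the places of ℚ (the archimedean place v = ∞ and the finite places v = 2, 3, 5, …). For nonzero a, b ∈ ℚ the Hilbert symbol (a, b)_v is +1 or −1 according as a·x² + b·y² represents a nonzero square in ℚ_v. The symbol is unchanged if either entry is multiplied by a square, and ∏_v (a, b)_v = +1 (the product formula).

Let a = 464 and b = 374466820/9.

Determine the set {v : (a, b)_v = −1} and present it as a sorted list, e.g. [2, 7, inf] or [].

[17, 19]

Mod squares: a ≡ 29, b ≡ 11305. Check v ∈ {∞, 2, 3, 5, 7, 13, 17, 19, 29}.
v=3: a=3^0·(≡2), b=3^-2·(≡1) mod 3; (2|3)=-1, (1|3)=+1; (−1)^{0·-2·1}·(-1)^-2·(+1)^0 = +1.
v=7: a=7^0·(≡2), b=7^3·(≡3) mod 7; (2|7)=+1, (3|7)=-1; (−1)^{0·3·3}·(+1)^3·(-1)^0 = +1.
v=5: a=5^0·(≡4), b=5^1·(≡1) mod 5; (4|5)=+1, (1|5)=+1; (−1)^{0·1·2}·(+1)^1·(+1)^0 = +1.
v=19: a=19^0·(≡8), b=19^1·(≡11) mod 19; (8|19)=-1, (11|19)=+1; (−1)^{0·1·9}·(-1)^1·(+1)^0 = -1.
v=17: a=17^0·(≡5), b=17^1·(≡15) mod 17; (5|17)=-1, (15|17)=+1; (−1)^{0·1·8}·(-1)^1·(+1)^0 = -1.
v=29: a=29^1·(≡16), b=29^0·(≡16) mod 29; (16|29)=+1, (16|29)=+1; (−1)^{1·0·14}·(+1)^0·(+1)^1 = +1.
v=2: v_2(a)=4, v_2(b)=2; units ≡ 5, 1 (mod 8); ε·ε+αω+βω = 0·0+4·0+2·1 ≡ 0  ⇒  (a,b)_2 = +1.
v=13: a=13^0·(≡9), b=13^2·(≡11) mod 13; (9|13)=+1, (11|13)=-1; (−1)^{0·2·6}·(+1)^2·(-1)^0 = +1.
v=∞: 29 > 0 and 11305 > 0  ⇒  (a,b)_∞ = +1.
(29, 11305 / ℚ) ramifies at {17, 19}: a division algebra.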